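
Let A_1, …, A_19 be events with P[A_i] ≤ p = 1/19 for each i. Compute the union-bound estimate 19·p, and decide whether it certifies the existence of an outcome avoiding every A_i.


Union bound: P[∪_{i=1}^{19} A_i] ≤ Σ_i P[A_i] ≤ 19·p = 19·(1/19) = 1.
Numerically: 1 ≈ 1.0000000.
Is 1 < 1? NO.
Since the bound 1 is ≥ 1, the union bound is uninformative here; it does NOT by itself certify existence.

19·p = 1 ≈ 1.0000000; existence NOT certified by the union bound.


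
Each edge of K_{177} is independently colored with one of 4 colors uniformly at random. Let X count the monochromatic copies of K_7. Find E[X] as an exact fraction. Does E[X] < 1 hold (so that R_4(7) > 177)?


E[X] = C(177, 7) · 4^{1 − 21} = 957664425960 · 4^{−20} = 957664425960/1099511627776.
As a reduced fraction: E[X] = 119708053245/137438953472 ≈ 0.8709907.
Is E[X] < 1? YES.
Since E[X] < 1, there exists a 4-coloring of K_{177} with no monochromatic K_7; hence R_4(7) > 177.

E[X] = 119708053245/137438953472 ≈ 0.8709907; E[X] < 1, so R_4(7) > 177.


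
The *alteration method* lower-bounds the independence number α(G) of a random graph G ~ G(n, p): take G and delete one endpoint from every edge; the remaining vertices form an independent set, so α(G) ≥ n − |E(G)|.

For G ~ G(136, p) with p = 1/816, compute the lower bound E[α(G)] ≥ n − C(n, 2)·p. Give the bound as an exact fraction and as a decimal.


E[|E(G)|] = C(136, 2)·p = 9180 · (1/816) = 45/4.
E[α(G)] ≥ n − E[|E(G)|] = 136 − 45/4 = 499/4.
Numerically: ≈ 124.750.
(This is only a lower bound; the true E[α(G)] may be larger.)

E[α(G)] ≥ 499/4 ≈ 124.750.


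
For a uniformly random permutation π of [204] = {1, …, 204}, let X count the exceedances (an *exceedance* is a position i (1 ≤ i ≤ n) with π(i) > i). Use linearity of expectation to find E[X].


Write X = Σ_{i=1}^{204} X_i, where X_i = 1_{π(i) > i}.
For each fixed i, π(i) is uniform over {1, …, 204} (marginal of a uniform permutation), so P[π(i) > i] = (n − i)/n. Summing: Σ_{i=1}^{204} (n − i)/n = (0 + 1 + … + 203)/204 = 204(204 − 1)/(2·204) = (204 − 1)/2.
Hence E[X] = Σ_{i=1}^{204} (204 − i)/204 = 203/2 ≈ 101.500000.

E[X] = 203/2 = 101.500000.


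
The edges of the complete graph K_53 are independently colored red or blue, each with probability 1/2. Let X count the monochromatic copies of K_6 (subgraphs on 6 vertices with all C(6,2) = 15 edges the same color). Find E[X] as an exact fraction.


Let X = Σ_S X_S over the C(53, 6) = 22957480 subsets S of size 6, where X_S = 1 if the K_6 on S is monochromatic.
For a fixed S, the K_6 on S has C(6, 2) = 15 edges. P[all 15 edges red] = (1/2)^15, and likewise for blue, so P[monochromatic] = 2·(1/2)^15 = 2^{1 − 15} = 1/16384.
Summing: E[X] = C(53, 6) · 2^{1 − 15} = 22957480 · 1/16384 = 2869685/2048.
Numerically: E[X] ≈ 1401.21338.

E[X] = C(53,6)·2^(1−C(6,2)) = 2869685/2048 ≈ 1401.21338.


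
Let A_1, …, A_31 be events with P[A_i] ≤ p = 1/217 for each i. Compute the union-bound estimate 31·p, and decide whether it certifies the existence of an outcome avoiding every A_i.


Union bound: P[∪_{i=1}^{31} A_i] ≤ Σ_i P[A_i] ≤ 31·p = 31·(1/217) = 1/7.
Numerically: 1/7 ≈ 0.1428571.
Is 1/7 < 1? YES.
Since P[∪ A_i] ≤ 1/7 < 1, the complement has P[∩ A_i^c] ≥ 1 − 1/7 = 6/7 > 0, so some outcome avoids every A_i.

31·p = 1/7 ≈ 0.1428571; existence CERTIFIED by the union bound.


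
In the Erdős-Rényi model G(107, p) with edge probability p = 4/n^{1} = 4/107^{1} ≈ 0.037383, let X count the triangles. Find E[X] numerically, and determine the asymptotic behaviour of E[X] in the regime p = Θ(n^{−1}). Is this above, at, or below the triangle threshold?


Number of potential triangles: C(107, 3) = 198485.
Each occurs with probability p³ ≈ (0.037383)³ ≈ 5.2243064e-05.
By linearity: E[X] = C(107, 3)·p³ ≈ 198485 · 5.2243064e-05 ≈ 10.36946.
Here α = 1, so p = 4/n is exactly at the triangle threshold p ~ 1/n. Asymptotically E[X] → c³/6 = 4³/6 = 32/3 ≈ 10.66667, a bounded constant. In this regime the triangle count is asymptotically Poisson(c³/6).

E[X] ≈ 10.36946; in regime p = Θ(1/n^{1}) E[X] stays bounded (at the triangle threshold p ~ 1/n).


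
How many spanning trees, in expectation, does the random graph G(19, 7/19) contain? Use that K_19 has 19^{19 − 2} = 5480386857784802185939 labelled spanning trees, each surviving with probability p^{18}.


K_19 has 19^{19 − 2} = 5480386857784802185939 labelled spanning trees.
For each such spanning tree H, let X_H = 1 if all 18 edges of H are present in G. Then P[X_H = 1] = p^{18} = (7/19)^{18} = 1628413597910449/104127350297911241532841.
By linearity: E[X] = Σ_H E[X_H] = 5480386857784802185939 · p^{18} = 5480386857784802185939 · 1628413597910449/104127350297911241532841 = 1628413597910449/19.
Numerically: E[X] ≈ 8.5706e+13.

E[X] = 5480386857784802185939 · (7/19)^{18} = 1628413597910449/19 ≈ 8.5706e+13.


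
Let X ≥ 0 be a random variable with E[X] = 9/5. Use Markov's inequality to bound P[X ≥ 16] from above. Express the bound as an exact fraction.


μ = E[X] = 9/5, a = 16.
Markov: P[X ≥ 16] ≤ μ/a = (9/5)/16 = 9/80.
Numerically: ≈ 0.1125.
(Since a = 16 > μ = 1.8000, the bound 9/80 is < 1 and informative.)

P[X ≥ 16] ≤ 9/80 ≈ 0.1125.


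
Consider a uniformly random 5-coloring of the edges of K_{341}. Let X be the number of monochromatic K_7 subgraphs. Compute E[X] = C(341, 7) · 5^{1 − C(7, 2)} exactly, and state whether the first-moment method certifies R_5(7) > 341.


E[X] = C(341, 7) · 5^{1 − 21} = 99984606876440 · 5^{−20} = 99984606876440/95367431640625.
As a reduced fraction: E[X] = 19996921375288/19073486328125 ≈ 1.04841.
Is E[X] < 1? NO.
Since E[X] ≥ 1, the first-moment bound is inconclusive at n = 341; it does NOT by itself certify R_5(7) > 341.

E[X] = 19996921375288/19073486328125 ≈ 1.04841; E[X] ≥ 1; first-moment method inconclusive here.


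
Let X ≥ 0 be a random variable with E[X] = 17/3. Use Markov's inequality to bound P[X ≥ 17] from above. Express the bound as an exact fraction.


μ = E[X] = 17/3, a = 17.
Markov: P[X ≥ 17] ≤ μ/a = (17/3)/17 = 1/3.
Numerically: ≈ 0.3333.
(Since a = 17 > μ = 5.6667, the bound 1/3 is < 1 and informative.)

P[X ≥ 17] ≤ 1/3 ≈ 0.3333.


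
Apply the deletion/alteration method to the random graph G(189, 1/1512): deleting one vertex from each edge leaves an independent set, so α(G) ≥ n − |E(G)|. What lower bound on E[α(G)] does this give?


E[|E(G)|] = C(189, 2)·p = 17766 · (1/1512) = 47/4.
E[α(G)] ≥ n − E[|E(G)|] = 189 − 47/4 = 709/4.
Numerically: ≈ 177.2500.
(This is only a lower bound; the true E[α(G)] may be larger.)

E[α(G)] ≥ 709/4 ≈ 177.2500.


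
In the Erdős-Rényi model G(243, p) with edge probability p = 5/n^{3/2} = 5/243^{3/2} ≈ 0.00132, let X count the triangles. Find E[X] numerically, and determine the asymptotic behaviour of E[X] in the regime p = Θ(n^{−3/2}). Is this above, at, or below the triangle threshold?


Number of potential triangles: C(243, 3) = 2362041.
Each occurs with probability p³ ≈ (0.00132)³ ≈ 2.29976e-09.
By linearity: E[X] = C(243, 3)·p³ ≈ 2362041 · 2.29976e-09 ≈ 0.005.
Since α = 3/2 > 1, p = c/n^{3/2} = o(1/n) is below the triangle threshold p ~ 1/n. Asymptotically E[X] ~ (c³/6)·n^{3(1−α)} = (5³/6)·n^{-1.5} → 0, so by Markov's inequality G has no triangles w.h.p.

E[X] ≈ 0.005; in regime p = Θ(1/n^{3/2}) E[X] tends to 0 (below the triangle threshold p ~ 1/n).


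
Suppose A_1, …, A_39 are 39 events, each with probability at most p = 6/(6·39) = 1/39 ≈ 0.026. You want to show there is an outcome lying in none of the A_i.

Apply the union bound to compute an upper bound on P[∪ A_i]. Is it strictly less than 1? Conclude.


Union bound: P[∪_{i=1}^{39} A_i] ≤ Σ_i P[A_i] ≤ 39·p = 39·(1/39) = 1.
Numerically: 1 ≈ 1.000.
Is 1 < 1? NO.
Since the bound 1 is ≥ 1, the union bound is uninformative here; it does NOT by itself certify existence.

39·p = 1 ≈ 1.000; existence NOT certified by the union bound.


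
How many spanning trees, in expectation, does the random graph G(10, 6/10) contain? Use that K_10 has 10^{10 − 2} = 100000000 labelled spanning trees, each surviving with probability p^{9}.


K_10 has 10^{10 − 2} = 100000000 labelled spanning trees.
For each such spanning tree H, let X_H = 1 if all 9 edges of H are present in G. Then P[X_H = 1] = p^{9} = (3/5)^{9} = 19683/1953125.
By linearity of expectation: E[X] = Σ_H E[X_H] = 100000000 · p^{9} = 100000000 · 19683/1953125 = 5038848/5.
Numerically: E[X] ≈ 1.008e+06.

E[X] = 100000000 · (3/5)^{9} = 5038848/5 ≈ 1.008e+06.


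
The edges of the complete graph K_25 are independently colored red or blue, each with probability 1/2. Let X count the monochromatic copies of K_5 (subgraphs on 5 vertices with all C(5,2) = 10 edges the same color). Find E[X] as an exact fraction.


Let X = Σ_S X_S over the C(25, 5) = 53130 subsets S of size 5, where X_S = 1 if the K_5 on S is monochromatic.
For a fixed S, the K_5 on S has C(5, 2) = 10 edges. P[all 10 edges red] = (1/2)^10, and likewise for blue, so P[monochromatic] = 2·(1/2)^10 = 2^{1 − 10} = 1/512.
By linearity of expectation: E[X] = C(25, 5) · 2^{1 − 10} = 53130 · 1/512 = 26565/256.
Numerically: E[X] ≈ 103.7695.

E[X] = C(25,5)·2^(1−C(5,2)) = 26565/256 ≈ 103.7695.


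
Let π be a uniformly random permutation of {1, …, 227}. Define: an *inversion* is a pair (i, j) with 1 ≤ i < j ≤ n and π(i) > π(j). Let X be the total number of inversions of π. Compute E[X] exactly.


Write X = Σ X_I over the C(227, 2) = 25651 pairs i < j, with X_I the indicator of one inversion.
There are 25651 indicators.
For each fixed pair i < j, the values π(i) and π(j) are two distinct elements of {1, …, 227} in uniformly random order; by symmetry P[π(i) > π(j)] = 1/2.
By linearity: E[X] = 25651 · (1/2) = C(227, 2) · (1/2) = 25651/2 = 25651/2 ≈ 12825.500000.

E[X] = 25651/2 = 12825.500000.


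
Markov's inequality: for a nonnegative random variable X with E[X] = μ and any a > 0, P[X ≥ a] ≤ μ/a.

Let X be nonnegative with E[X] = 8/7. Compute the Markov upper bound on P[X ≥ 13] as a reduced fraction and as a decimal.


μ = E[X] = 8/7, a = 13.
Markov: P[X ≥ 13] ≤ μ/a = (8/7)/13 = 8/91.
Numerically: ≈ 0.0879.
(Since a = 13 > μ = 1.1429, the bound 8/91 is < 1 and informative.)

P[X ≥ 13] ≤ 8/91 ≈ 0.0879.


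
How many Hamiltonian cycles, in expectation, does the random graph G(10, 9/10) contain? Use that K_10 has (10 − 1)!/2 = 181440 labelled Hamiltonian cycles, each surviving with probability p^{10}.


K_10 has (10 − 1)!/2 = 181440 labelled Hamiltonian cycles.
For each such Hamiltonian cycle H, let X_H = 1 if all 10 edges of H are present in G. Then P[X_H = 1] = p^{10} = (9/10)^{10} = 3486784401/10000000000.
By linearity: E[X] = Σ_H E[X_H] = 181440 · p^{10} = 181440 · 3486784401/10000000000 = 1977006755367/31250000.
Numerically: E[X] ≈ 63264.2.

E[X] = 181440 · (9/10)^{10} = 1977006755367/31250000 ≈ 63264.2.


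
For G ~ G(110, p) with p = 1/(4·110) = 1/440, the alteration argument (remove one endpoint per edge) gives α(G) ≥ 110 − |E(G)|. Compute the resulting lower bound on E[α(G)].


E[|E(G)|] = C(110, 2)·p = 5995 · (1/440) = 109/8.
E[α(G)] ≥ n − E[|E(G)|] = 110 − 109/8 = 771/8.
Numerically: ≈ 96.3750.
(This is only a lower bound; the true E[α(G)] may be larger.)

E[α(G)] ≥ 771/8 ≈ 96.3750.


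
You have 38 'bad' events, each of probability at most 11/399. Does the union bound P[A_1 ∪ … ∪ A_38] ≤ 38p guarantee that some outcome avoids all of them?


Union bound: P[∪_{i=1}^{38} A_i] ≤ Σ_i P[A_i] ≤ 38·p = 38·(11/399) = 22/21.
Numerically: 22/21 ≈ 1.04762.
Is 22/21 < 1? NO.
Since the bound 22/21 is ≥ 1, the union bound is uninformative here; it does NOT by itself certify existence.

38·p = 22/21 ≈ 1.04762; existence NOT certified by the union bound.


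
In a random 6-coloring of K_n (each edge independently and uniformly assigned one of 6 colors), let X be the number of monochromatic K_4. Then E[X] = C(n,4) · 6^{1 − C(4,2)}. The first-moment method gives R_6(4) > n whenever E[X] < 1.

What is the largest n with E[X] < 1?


We need C(n, 4) · 6^{1 − 6} < 1, i.e. C(n, 4) < 6^{6 − 1} = 7776.
Check values of n near the boundary:
  n = 20: C(20, 4) = 4845; 4845 < 7776? YES
  n = 21: C(21, 4) = 5985; 5985 < 7776? YES
  n = 22: C(22, 4) = 7315; 7315 < 7776? YES
  n = 23: C(23, 4) = 8855; 8855 < 7776? NO
  n = 24: C(24, 4) = 10626; 10626 < 7776? NO
  n = 25: C(25, 4) = 12650; 12650 < 7776? NO
The largest n with C(n, 4) < 7776 is n = 22 (where E[X] = 7315/7776 ≈ 0.941). Hence R_6(4) > 22, i.e. R_6(4) ≥ 23.

Largest n = 22; hence R_6(4) > 22.


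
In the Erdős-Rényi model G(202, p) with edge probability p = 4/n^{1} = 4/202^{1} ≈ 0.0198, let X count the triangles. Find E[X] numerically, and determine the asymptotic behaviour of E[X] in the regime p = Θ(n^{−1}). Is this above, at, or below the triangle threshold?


Number of potential triangles: C(202, 3) = 1353400.
Each occurs with probability p³ ≈ (0.0198)³ ≈ 7.76472e-06.
By linearity: E[X] = C(202, 3)·p³ ≈ 1353400 · 7.76472e-06 ≈ 10.509.
Here α = 1, so p = 4/n is exactly at the triangle threshold p ~ 1/n. Asymptotically E[X] → c³/6 = 4³/6 = 32/3 ≈ 10.667, a bounded constant. In this regime the triangle count is asymptotically Poisson(c³/6).

E[X] ≈ 10.509; in regime p = Θ(1/n^{1}) E[X] stays bounded (at the triangle threshold p ~ 1/n).


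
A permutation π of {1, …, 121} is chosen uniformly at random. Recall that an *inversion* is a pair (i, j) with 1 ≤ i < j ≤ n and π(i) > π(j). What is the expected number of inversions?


Write X = Σ X_I over the C(121, 2) = 7260 pairs i < j, with X_I the indicator of one inversion.
There are 7260 indicators.
For each fixed pair i < j, the values π(i) and π(j) are two distinct elements of {1, …, 121} in uniformly random order; by symmetry P[π(i) > π(j)] = 1/2.
By linearity: E[X] = 7260 · (1/2) = C(121, 2) · (1/2) = 7260/2 = 3630 ≈ 3630.000.

E[X] = 3630 = 3630.000.


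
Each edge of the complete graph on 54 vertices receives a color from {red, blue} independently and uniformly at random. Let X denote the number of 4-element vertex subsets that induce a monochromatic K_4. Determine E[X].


Let X = Σ_S X_S over the C(54, 4) = 316251 subsets S of size 4, where X_S = 1 if the K_4 on S is monochromatic.
For a fixed S, the K_4 on S has C(4, 2) = 6 edges. P[all 6 edges red] = (1/2)^6, and likewise for blue, so P[monochromatic] = 2·(1/2)^6 = 2^{1 − 6} = 1/32.
By linearity of expectation: E[X] = C(54, 4) · 2^{1 − 6} = 316251 · 1/32 = 316251/32.
Numerically: E[X] ≈ 9882.8438.

E[X] = C(54,4)·2^(1−C(4,2)) = 316251/32 ≈ 9882.8438.


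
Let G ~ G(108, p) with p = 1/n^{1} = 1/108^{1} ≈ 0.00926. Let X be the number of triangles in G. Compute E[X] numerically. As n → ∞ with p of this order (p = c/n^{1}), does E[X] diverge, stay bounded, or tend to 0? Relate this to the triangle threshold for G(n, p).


Number of potential triangles: C(108, 3) = 204156.
Each occurs with probability p³ ≈ (0.00926)³ ≈ 7.93832e-07.
By linearity: E[X] = C(108, 3)·p³ ≈ 204156 · 7.93832e-07 ≈ 0.162.
Here α = 1, so p = 1/n is exactly at the triangle threshold p ~ 1/n. Asymptotically E[X] → c³/6 = 1³/6 = 1/6 ≈ 0.167, a bounded constant. In this regime the triangle count is asymptotically Poisson(c³/6).

E[X] ≈ 0.162; in regime p = Θ(1/n^{1}) E[X] stays bounded (at the triangle threshold p ~ 1/n).


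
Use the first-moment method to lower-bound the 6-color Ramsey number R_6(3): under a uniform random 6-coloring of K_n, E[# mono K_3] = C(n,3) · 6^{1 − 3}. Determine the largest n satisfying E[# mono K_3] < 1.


We need C(n, 3) · 6^{1 − 3} < 1, i.e. C(n, 3) < 6^{3 − 1} = 36.
Check values of n near the boundary:
  n = 3: C(3, 3) = 1; 1 < 36? YES
  n = 4: C(4, 3) = 4; 4 < 36? YES
  n = 5: C(5, 3) = 10; 10 < 36? YES
  n = 6: C(6, 3) = 20; 20 < 36? YES
  n = 7: C(7, 3) = 35; 35 < 36? YES
  n = 8: C(8, 3) = 56; 56 < 36? NO
The largest n with C(n, 3) < 36 is n = 7 (where E[X] = 35/36 ≈ 0.97222). Hence R_6(3) > 7, i.e. R_6(3) ≥ 8.

Largest n = 7; hence R_6(3) > 7.


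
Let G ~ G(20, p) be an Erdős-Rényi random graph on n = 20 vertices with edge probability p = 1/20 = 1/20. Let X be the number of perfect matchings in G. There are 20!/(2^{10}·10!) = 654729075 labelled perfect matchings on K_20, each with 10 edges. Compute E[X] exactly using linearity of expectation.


K_20 has 20!/(2^{10}·10!) = 654729075 labelled perfect matchings.
For each such perfect matching H, let X_H = 1 if all 10 edges of H are present in G. Then P[X_H = 1] = p^{10} = (1/20)^{10} = 1/10240000000000.
By linearity: E[X] = Σ_H E[X_H] = 654729075 · p^{10} = 654729075 · 1/10240000000000 = 26189163/409600000000.
Numerically: E[X] ≈ 6.394e-05.

E[X] = 654729075 · (1/20)^{10} = 26189163/409600000000 ≈ 6.394e-05.


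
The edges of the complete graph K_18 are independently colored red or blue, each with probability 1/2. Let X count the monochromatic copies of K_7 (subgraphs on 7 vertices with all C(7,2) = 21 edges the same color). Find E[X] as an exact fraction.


Let X = Σ_S X_S over the C(18, 7) = 31824 subsets S of size 7, where X_S = 1 if the K_7 on S is monochromatic.
For a fixed S, the K_7 on S has C(7, 2) = 21 edges. P[all 21 edges red] = (1/2)^21, and likewise for blue, so P[monochromatic] = 2·(1/2)^21 = 2^{1 − 21} = 1/1048576.
By linearity of expectation: E[X] = C(18, 7) · 2^{1 − 21} = 31824 · 1/1048576 = 1989/65536.
Numerically: E[X] ≈ 0.030350.

E[X] = C(18,7)·2^(1−C(7,2)) = 1989/65536 ≈ 0.030350.


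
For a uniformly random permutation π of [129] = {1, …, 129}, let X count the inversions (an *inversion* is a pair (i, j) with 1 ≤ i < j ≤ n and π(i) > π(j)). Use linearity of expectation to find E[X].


Write X = Σ X_I over the C(129, 2) = 8256 pairs i < j, with X_I the indicator of one inversion.
There are 8256 indicators.
For each fixed pair i < j, the values π(i) and π(j) are two distinct elements of {1, …, 129} in uniformly random order; by symmetry P[π(i) > π(j)] = 1/2.
By linearity: E[X] = 8256 · (1/2) = C(129, 2) · (1/2) = 8256/2 = 4128 ≈ 4128.0000.

E[X] = 4128 = 4128.0000.


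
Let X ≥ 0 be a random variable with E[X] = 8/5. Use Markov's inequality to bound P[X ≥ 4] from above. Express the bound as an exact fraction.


μ = E[X] = 8/5, a = 4.
Markov: P[X ≥ 4] ≤ μ/a = (8/5)/4 = 2/5.
Numerically: ≈ 0.400000.
(Since a = 4 > μ = 1.600000, the bound 2/5 is < 1 and informative.)

P[X ≥ 4] ≤ 2/5 ≈ 0.400000.


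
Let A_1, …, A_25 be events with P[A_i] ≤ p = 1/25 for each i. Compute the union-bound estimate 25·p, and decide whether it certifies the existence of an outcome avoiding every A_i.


Union bound: P[∪_{i=1}^{25} A_i] ≤ Σ_i P[A_i] ≤ 25·p = 25·(1/25) = 1.
Numerically: 1 ≈ 1.0000000.
Is 1 < 1? NO.
Since the bound 1 is ≥ 1, the union bound is uninformative here; it does NOT by itself certify existence.

25·p = 1 ≈ 1.0000000; existence NOT certified by the union bound.


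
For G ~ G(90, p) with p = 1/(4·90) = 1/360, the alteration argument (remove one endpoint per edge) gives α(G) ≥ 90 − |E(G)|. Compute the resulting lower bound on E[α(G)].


E[|E(G)|] = C(90, 2)·p = 4005 · (1/360) = 89/8.
E[α(G)] ≥ n − E[|E(G)|] = 90 − 89/8 = 631/8.
Numerically: ≈ 78.8750.
(This is only a lower bound; the true E[α(G)] may be larger.)

E[α(G)] ≥ 631/8 ≈ 78.8750.


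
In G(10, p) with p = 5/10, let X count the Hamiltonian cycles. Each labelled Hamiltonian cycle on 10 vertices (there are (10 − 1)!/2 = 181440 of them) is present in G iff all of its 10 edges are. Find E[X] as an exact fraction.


K_10 has (10 − 1)!/2 = 181440 labelled Hamiltonian cycles.
For each such Hamiltonian cycle H, let X_H = 1 if all 10 edges of H are present in G. Then P[X_H = 1] = p^{10} = (1/2)^{10} = 1/1024.
By linearity: E[X] = Σ_H E[X_H] = 181440 · p^{10} = 181440 · 1/1024 = 2835/16.
Numerically: E[X] ≈ 177.188.

E[X] = 181440 · (1/2)^{10} = 2835/16 ≈ 177.188.


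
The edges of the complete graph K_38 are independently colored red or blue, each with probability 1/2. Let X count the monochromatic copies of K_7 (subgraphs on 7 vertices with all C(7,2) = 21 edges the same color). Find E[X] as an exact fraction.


Let X = Σ_S X_S over the C(38, 7) = 12620256 subsets S of size 7, where X_S = 1 if the K_7 on S is monochromatic.
For a fixed S, the K_7 on S has C(7, 2) = 21 edges. P[all 21 edges red] = (1/2)^21, and likewise for blue, so P[monochromatic] = 2·(1/2)^21 = 2^{1 − 21} = 1/1048576.
By linearity of expectation: E[X] = C(38, 7) · 2^{1 − 21} = 12620256 · 1/1048576 = 394383/32768.
Numerically: E[X] ≈ 12.035614.

E[X] = C(38,7)·2^(1−C(7,2)) = 394383/32768 ≈ 12.035614.


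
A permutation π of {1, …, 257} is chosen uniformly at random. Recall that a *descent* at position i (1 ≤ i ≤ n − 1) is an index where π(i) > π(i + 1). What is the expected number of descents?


Write X = Σ X_I over i = 1, …, 256, with X_I the indicator of one descent.
There are 256 indicators.
For each fixed i, the pair (π(i), π(i+1)) is a uniformly random ordered pair of distinct values from {1, …, 257}; by symmetry P[π(i) > π(i+1)] = 1/2.
By linearity: E[X] = 256 · (1/2) = (257 − 1) · (1/2) = 128 ≈ 128.000000.

E[X] = 128 = 128.000000.


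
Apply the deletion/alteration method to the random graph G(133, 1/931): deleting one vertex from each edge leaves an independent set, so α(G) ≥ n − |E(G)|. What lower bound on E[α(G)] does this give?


E[|E(G)|] = C(133, 2)·p = 8778 · (1/931) = 66/7.
E[α(G)] ≥ n − E[|E(G)|] = 133 − 66/7 = 865/7.
Numerically: ≈ 123.57143.
(This is only a lower bound; the true E[α(G)] may be larger.)

E[α(G)] ≥ 865/7 ≈ 123.57143.


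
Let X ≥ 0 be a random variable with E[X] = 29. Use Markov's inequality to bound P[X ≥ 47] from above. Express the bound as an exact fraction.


μ = E[X] = 29, a = 47.
Markov: P[X ≥ 47] ≤ μ/a = (29)/47 = 29/47.
Numerically: ≈ 0.617.
(Since a = 47 > μ = 29.000, the bound 29/47 is < 1 and informative.)

P[X ≥ 47] ≤ 29/47 ≈ 0.617.


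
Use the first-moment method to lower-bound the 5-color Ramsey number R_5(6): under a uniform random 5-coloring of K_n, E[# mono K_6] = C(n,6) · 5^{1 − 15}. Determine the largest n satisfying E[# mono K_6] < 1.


We need C(n, 6) · 5^{1 − 15} < 1, i.e. C(n, 6) < 5^{15 − 1} = 6103515625.
Check values of n near the boundary:
  n = 129: C(129, 6) = 5688177600; 5688177600 < 6103515625? YES
  n = 130: C(130, 6) = 5963412000; 5963412000 < 6103515625? YES
  n = 131: C(131, 6) = 6249655776; 6249655776 < 6103515625? NO
  n = 132: C(132, 6) = 6547258432; 6547258432 < 6103515625? NO
The largest n with C(n, 6) < 6103515625 is n = 130 (where E[X] = 47707296/48828125 ≈ 0.9770). Hence R_5(6) > 130, i.e. R_5(6) ≥ 131.

Largest n = 130; hence R_5(6) > 130.


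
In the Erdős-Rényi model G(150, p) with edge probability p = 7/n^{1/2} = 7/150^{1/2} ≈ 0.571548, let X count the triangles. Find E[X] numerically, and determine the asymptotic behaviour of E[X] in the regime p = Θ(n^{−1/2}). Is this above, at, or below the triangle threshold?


Number of potential triangles: C(150, 3) = 551300.
Each occurs with probability p³ ≈ (0.571548)³ ≈ 1.86705552e-01.
By linearity: E[X] = C(150, 3)·p³ ≈ 551300 · 1.86705552e-01 ≈ 102930.770545.
Since α = 1/2 < 1, p = c/n^{1/2} ≫ 1/n is above the triangle threshold p ~ 1/n. Asymptotically E[X] ~ (c³/6)·n^{3(1−α)} = (7³/6)·n^{1.5} → ∞; triangles are abundant w.h.p.

E[X] ≈ 102930.770545; in regime p = Θ(1/n^{1/2}) E[X] diverges (above the triangle threshold p ~ 1/n).


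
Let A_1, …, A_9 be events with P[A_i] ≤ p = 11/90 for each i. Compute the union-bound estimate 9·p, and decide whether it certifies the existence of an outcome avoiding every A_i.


Union bound: P[∪_{i=1}^{9} A_i] ≤ Σ_i P[A_i] ≤ 9·p = 9·(11/90) = 11/10.
Numerically: 11/10 ≈ 1.1000000.
Is 11/10 < 1? NO.
Since the bound 11/10 is ≥ 1, the union bound is uninformative here; it does NOT by itself certify existence.

9·p = 11/10 ≈ 1.1000000; existence NOT certified by the union bound.


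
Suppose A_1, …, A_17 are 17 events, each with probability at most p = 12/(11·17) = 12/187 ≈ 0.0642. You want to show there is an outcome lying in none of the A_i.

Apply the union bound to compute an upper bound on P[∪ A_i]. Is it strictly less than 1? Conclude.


Union bound: P[∪_{i=1}^{17} A_i] ≤ Σ_i P[A_i] ≤ 17·p = 17·(12/187) = 12/11.
Numerically: 12/11 ≈ 1.0909.
Is 12/11 < 1? NO.
Since the bound 12/11 is ≥ 1, the union bound is uninformative here; it does NOT by itself certify existence.

17·p = 12/11 ≈ 1.0909; existence NOT certified by the union bound.


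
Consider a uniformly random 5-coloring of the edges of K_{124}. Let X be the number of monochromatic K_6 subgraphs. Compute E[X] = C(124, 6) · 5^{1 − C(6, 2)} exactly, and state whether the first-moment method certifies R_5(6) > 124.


E[X] = C(124, 6) · 5^{1 − 15} = 4465475476 · 5^{−14} = 4465475476/6103515625.
As a reduced fraction: E[X] = 4465475476/6103515625 ≈ 0.73162.
Is E[X] < 1? YES.
Since E[X] < 1, there exists a 5-coloring of K_{124} with no monochromatic K_6; hence R_5(6) > 124.

E[X] = 4465475476/6103515625 ≈ 0.73162; E[X] < 1, so R_5(6) > 124.


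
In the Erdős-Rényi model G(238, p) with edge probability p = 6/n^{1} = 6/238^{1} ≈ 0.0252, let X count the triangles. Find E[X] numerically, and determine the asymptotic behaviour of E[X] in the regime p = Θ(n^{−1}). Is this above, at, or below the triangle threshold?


Number of potential triangles: C(238, 3) = 2218636.
Each occurs with probability p³ ≈ (0.0252)³ ≈ 1.60222e-05.
By linearity: E[X] = C(238, 3)·p³ ≈ 2218636 · 1.60222e-05 ≈ 35.547.
Here α = 1, so p = 6/n is exactly at the triangle threshold p ~ 1/n. Asymptotically E[X] → c³/6 = 6³/6 = 36 ≈ 36.000, a bounded constant. In this regime the triangle count is asymptotically Poisson(c³/6).

E[X] ≈ 35.547; in regime p = Θ(1/n^{1}) E[X] stays bounded (at the triangle threshold p ~ 1/n).


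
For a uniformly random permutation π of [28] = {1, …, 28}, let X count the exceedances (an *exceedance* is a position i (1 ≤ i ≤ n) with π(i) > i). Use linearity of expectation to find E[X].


Write X = Σ_{i=1}^{28} X_i, where X_i = 1_{π(i) > i}.
For each fixed i, π(i) is uniform over {1, …, 28} (marginal of a uniform permutation), so P[π(i) > i] = (n − i)/n. Summing: Σ_{i=1}^{28} (n − i)/n = (0 + 1 + … + 27)/28 = 28(28 − 1)/(2·28) = (28 − 1)/2.
Hence E[X] = Σ_{i=1}^{28} (28 − i)/28 = 27/2 ≈ 13.5000.

E[X] = 27/2 = 13.5000.


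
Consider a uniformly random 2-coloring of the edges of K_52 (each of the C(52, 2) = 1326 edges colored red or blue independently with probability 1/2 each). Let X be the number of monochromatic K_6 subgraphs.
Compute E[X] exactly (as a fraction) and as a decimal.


Let X = Σ_S X_S over the C(52, 6) = 20358520 subsets S of size 6, where X_S = 1 if the K_6 on S is monochromatic.
For a fixed S, the K_6 on S has C(6, 2) = 15 edges. P[all 15 edges red] = (1/2)^15, and likewise for blue, so P[monochromatic] = 2·(1/2)^15 = 2^{1 − 15} = 1/16384.
Summing: E[X] = C(52, 6) · 2^{1 − 15} = 20358520 · 1/16384 = 2544815/2048.
Numerically: E[X] ≈ 1242.5854.

E[X] = C(52,6)·2^(1−C(6,2)) = 2544815/2048 ≈ 1242.5854.


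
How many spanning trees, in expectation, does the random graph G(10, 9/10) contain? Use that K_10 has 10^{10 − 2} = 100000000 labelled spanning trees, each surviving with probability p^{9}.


K_10 has 10^{10 − 2} = 100000000 labelled spanning trees.
For each such spanning tree H, let X_H = 1 if all 9 edges of H are present in G. Then P[X_H = 1] = p^{9} = (9/10)^{9} = 387420489/1000000000.
By linearity: E[X] = Σ_H E[X_H] = 100000000 · p^{9} = 100000000 · 387420489/1000000000 = 387420489/10.
Numerically: E[X] ≈ 3.8742e+07.

E[X] = 100000000 · (9/10)^{9} = 387420489/10 ≈ 3.8742e+07.


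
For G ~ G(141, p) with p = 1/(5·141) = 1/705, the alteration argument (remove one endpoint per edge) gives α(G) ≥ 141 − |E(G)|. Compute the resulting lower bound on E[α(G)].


E[|E(G)|] = C(141, 2)·p = 9870 · (1/705) = 14.
E[α(G)] ≥ n − E[|E(G)|] = 141 − 14 = 127.
Numerically: ≈ 127.000.
(This is only a lower bound; the true E[α(G)] may be larger.)

E[α(G)] ≥ 127 ≈ 127.000.


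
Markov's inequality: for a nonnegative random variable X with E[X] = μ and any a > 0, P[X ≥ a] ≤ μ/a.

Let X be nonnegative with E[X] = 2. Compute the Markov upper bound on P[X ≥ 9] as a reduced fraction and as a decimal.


μ = E[X] = 2, a = 9.
Markov: P[X ≥ 9] ≤ μ/a = (2)/9 = 2/9.
Numerically: ≈ 0.222.
(Since a = 9 > μ = 2.000, the bound 2/9 is < 1 and informative.)

P[X ≥ 9] ≤ 2/9 ≈ 0.222.


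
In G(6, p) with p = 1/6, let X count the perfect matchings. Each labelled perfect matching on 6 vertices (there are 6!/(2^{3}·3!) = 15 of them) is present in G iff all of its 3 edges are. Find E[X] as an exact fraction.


K_6 has 6!/(2^{3}·3!) = 15 labelled perfect matchings.
For each such perfect matching H, let X_H = 1 if all 3 edges of H are present in G. Then P[X_H = 1] = p^{3} = (1/6)^{3} = 1/216.
By linearity of expectation: E[X] = Σ_H E[X_H] = 15 · p^{3} = 15 · 1/216 = 5/72.
Numerically: E[X] ≈ 0.06944.

E[X] = 15 · (1/6)^{3} = 5/72 ≈ 0.06944.


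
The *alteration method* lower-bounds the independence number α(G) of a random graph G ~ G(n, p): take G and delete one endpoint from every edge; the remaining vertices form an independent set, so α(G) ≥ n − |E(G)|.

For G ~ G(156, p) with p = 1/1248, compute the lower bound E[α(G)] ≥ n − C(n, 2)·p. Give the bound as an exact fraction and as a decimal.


E[|E(G)|] = C(156, 2)·p = 12090 · (1/1248) = 155/16.
E[α(G)] ≥ n − E[|E(G)|] = 156 − 155/16 = 2341/16.
Numerically: ≈ 146.312.
(This is only a lower bound; the true E[α(G)] may be larger.)

E[α(G)] ≥ 2341/16 ≈ 146.312.


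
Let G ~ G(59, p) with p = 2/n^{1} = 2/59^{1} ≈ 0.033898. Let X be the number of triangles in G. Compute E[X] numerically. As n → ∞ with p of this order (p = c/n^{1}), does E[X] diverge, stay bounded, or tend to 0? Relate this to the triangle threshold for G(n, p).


Number of potential triangles: C(59, 3) = 32509.
Each occurs with probability p³ ≈ (0.033898)³ ≈ 3.8952376e-05.
By linearity: E[X] = C(59, 3)·p³ ≈ 32509 · 3.8952376e-05 ≈ 1.26630.
Here α = 1, so p = 2/n is exactly at the triangle threshold p ~ 1/n. Asymptotically E[X] → c³/6 = 2³/6 = 4/3 ≈ 1.33333, a bounded constant. In this regime the triangle count is asymptotically Poisson(c³/6).

E[X] ≈ 1.26630; in regime p = Θ(1/n^{1}) E[X] stays bounded (at the triangle threshold p ~ 1/n).


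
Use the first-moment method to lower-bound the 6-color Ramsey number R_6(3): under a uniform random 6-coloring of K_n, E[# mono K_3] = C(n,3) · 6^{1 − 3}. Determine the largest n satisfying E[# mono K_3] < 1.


We need C(n, 3) · 6^{1 − 3} < 1, i.e. C(n, 3) < 6^{3 − 1} = 36.
Check values of n near the boundary:
  n = 5: C(5, 3) = 10; 10 < 36? YES
  n = 6: C(6, 3) = 20; 20 < 36? YES
  n = 7: C(7, 3) = 35; 35 < 36? YES
  n = 8: C(8, 3) = 56; 56 < 36? NO
  n = 9: C(9, 3) = 84; 84 < 36? NO
The largest n with C(n, 3) < 36 is n = 7 (where E[X] = 35/36 ≈ 0.97222). Hence R_6(3) > 7, i.e. R_6(3) ≥ 8.

Largest n = 7; hence R_6(3) > 7.


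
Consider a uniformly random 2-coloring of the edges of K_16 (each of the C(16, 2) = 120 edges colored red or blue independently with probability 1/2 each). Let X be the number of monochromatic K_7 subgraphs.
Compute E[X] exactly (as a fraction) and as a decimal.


Let X = Σ_S X_S over the C(16, 7) = 11440 subsets S of size 7, where X_S = 1 if the K_7 on S is monochromatic.
For a fixed S, the K_7 on S has C(7, 2) = 21 edges. P[all 21 edges red] = (1/2)^21, and likewise for blue, so P[monochromatic] = 2·(1/2)^21 = 2^{1 − 21} = 1/1048576.
By linearity of expectation: E[X] = C(16, 7) · 2^{1 − 21} = 11440 · 1/1048576 = 715/65536.
Numerically: E[X] ≈ 0.0109.

E[X] = C(16,7)·2^(1−C(7,2)) = 715/65536 ≈ 0.0109.


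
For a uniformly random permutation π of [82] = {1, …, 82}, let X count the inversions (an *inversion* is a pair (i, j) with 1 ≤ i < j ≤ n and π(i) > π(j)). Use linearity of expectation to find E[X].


Write X = Σ X_I over the C(82, 2) = 3321 pairs i < j, with X_I the indicator of one inversion.
There are 3321 indicators.
For each fixed pair i < j, the values π(i) and π(j) are two distinct elements of {1, …, 82} in uniformly random order; by symmetry P[π(i) > π(j)] = 1/2.
By linearity: E[X] = 3321 · (1/2) = C(82, 2) · (1/2) = 3321/2 = 3321/2 ≈ 1660.500000.

E[X] = 3321/2 = 1660.500000.


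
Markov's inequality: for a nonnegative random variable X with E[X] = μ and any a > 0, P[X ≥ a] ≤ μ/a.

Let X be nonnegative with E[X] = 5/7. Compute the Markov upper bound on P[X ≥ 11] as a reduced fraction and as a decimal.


μ = E[X] = 5/7, a = 11.
Markov: P[X ≥ 11] ≤ μ/a = (5/7)/11 = 5/77.
Numerically: ≈ 0.064935.
(Since a = 11 > μ = 0.714286, the bound 5/77 is < 1 and informative.)

P[X ≥ 11] ≤ 5/77 ≈ 0.064935.


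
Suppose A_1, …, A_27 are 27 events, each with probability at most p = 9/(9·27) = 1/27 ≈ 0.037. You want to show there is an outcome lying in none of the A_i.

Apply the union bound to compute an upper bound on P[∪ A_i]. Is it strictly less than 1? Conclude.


Union bound: P[∪_{i=1}^{27} A_i] ≤ Σ_i P[A_i] ≤ 27·p = 27·(1/27) = 1.
Numerically: 1 ≈ 1.000.
Is 1 < 1? NO.
Since the bound 1 is ≥ 1, the union bound is uninformative here; it does NOT by itself certify existence.

27·p = 1 ≈ 1.000; existence NOT certified by the union bound.


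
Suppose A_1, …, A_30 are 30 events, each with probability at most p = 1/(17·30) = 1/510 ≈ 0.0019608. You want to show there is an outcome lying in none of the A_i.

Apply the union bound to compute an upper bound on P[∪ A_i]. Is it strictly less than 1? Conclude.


Union bound: P[∪_{i=1}^{30} A_i] ≤ Σ_i P[A_i] ≤ 30·p = 30·(1/510) = 1/17.
Numerically: 1/17 ≈ 0.0588235.
Is 1/17 < 1? YES.
Since P[∪ A_i] ≤ 1/17 < 1, the complement has P[∩ A_i^c] ≥ 1 − 1/17 = 16/17 > 0, so some outcome avoids every A_i.

30·p = 1/17 ≈ 0.0588235; existence CERTIFIED by the union bound.


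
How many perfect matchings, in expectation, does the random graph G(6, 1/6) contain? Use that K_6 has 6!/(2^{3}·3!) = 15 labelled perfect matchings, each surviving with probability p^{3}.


K_6 has 6!/(2^{3}·3!) = 15 labelled perfect matchings.
For each such perfect matching H, let X_H = 1 if all 3 edges of H are present in G. Then P[X_H = 1] = p^{3} = (1/6)^{3} = 1/216.
Summing the indicators: E[X] = Σ_H E[X_H] = 15 · p^{3} = 15 · 1/216 = 5/72.
Numerically: E[X] ≈ 0.069444.

E[X] = 15 · (1/6)^{3} = 5/72 ≈ 0.069444.


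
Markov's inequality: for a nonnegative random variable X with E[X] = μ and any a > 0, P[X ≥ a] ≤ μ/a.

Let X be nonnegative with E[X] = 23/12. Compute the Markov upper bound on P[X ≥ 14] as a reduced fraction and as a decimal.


μ = E[X] = 23/12, a = 14.
Markov: P[X ≥ 14] ≤ μ/a = (23/12)/14 = 23/168.
Numerically: ≈ 0.137.
(Since a = 14 > μ = 1.917, the bound 23/168 is < 1 and informative.)

P[X ≥ 14] ≤ 23/168 ≈ 0.137.


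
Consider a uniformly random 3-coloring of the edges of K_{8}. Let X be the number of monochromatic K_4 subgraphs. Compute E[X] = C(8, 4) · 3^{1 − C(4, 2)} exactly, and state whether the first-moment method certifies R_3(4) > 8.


E[X] = C(8, 4) · 3^{1 − 6} = 70 · 3^{−5} = 70/243.
As a reduced fraction: E[X] = 70/243 ≈ 0.28807.
Is E[X] < 1? YES.
Since E[X] < 1, there exists a 3-coloring of K_{8} with no monochromatic K_4; hence R_3(4) > 8.

E[X] = 70/243 ≈ 0.28807; E[X] < 1, so R_3(4) > 8.


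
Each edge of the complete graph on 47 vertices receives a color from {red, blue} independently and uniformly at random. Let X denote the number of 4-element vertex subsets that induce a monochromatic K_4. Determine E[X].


Let X = Σ_S X_S over the C(47, 4) = 178365 subsets S of size 4, where X_S = 1 if the K_4 on S is monochromatic.
For a fixed S, the K_4 on S has C(4, 2) = 6 edges. P[all 6 edges red] = (1/2)^6, and likewise for blue, so P[monochromatic] = 2·(1/2)^6 = 2^{1 − 6} = 1/32.
By linearity of expectation: E[X] = C(47, 4) · 2^{1 − 6} = 178365 · 1/32 = 178365/32.
Numerically: E[X] ≈ 5573.906250.

E[X] = C(47,4)·2^(1−C(4,2)) = 178365/32 ≈ 5573.906250.


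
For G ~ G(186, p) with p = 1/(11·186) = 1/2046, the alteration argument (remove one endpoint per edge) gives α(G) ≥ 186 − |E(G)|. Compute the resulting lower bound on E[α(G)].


E[|E(G)|] = C(186, 2)·p = 17205 · (1/2046) = 185/22.
E[α(G)] ≥ n − E[|E(G)|] = 186 − 185/22 = 3907/22.
Numerically: ≈ 177.590909.
(This is only a lower bound; the true E[α(G)] may be larger.)

E[α(G)] ≥ 3907/22 ≈ 177.590909.


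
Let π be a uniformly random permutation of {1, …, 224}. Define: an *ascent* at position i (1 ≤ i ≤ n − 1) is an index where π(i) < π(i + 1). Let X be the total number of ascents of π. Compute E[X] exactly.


Write X = Σ X_I over i = 1, …, 223, with X_I the indicator of one ascent.
There are 223 indicators.
For each fixed i, the pair (π(i), π(i+1)) is a uniformly random ordered pair of distinct values from {1, …, 224}; by symmetry P[π(i) < π(i+1)] = 1/2.
By linearity: E[X] = 223 · (1/2) = (224 − 1) · (1/2) = 223/2 ≈ 111.5000.

E[X] = 223/2 = 111.5000.


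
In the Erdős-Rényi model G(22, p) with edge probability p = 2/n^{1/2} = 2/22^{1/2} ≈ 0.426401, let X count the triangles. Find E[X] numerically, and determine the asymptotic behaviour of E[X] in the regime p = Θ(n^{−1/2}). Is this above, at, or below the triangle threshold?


Number of potential triangles: C(22, 3) = 1540.
Each occurs with probability p³ ≈ (0.426401)³ ≈ 7.75275332e-02.
By linearity: E[X] = C(22, 3)·p³ ≈ 1540 · 7.75275332e-02 ≈ 119.392401.
Since α = 1/2 < 1, p = c/n^{1/2} ≫ 1/n is above the triangle threshold p ~ 1/n. Asymptotically E[X] ~ (c³/6)·n^{3(1−α)} = (2³/6)·n^{1.5} → ∞; triangles are abundant w.h.p.

E[X] ≈ 119.392401; in regime p = Θ(1/n^{1/2}) E[X] diverges (above the triangle threshold p ~ 1/n).


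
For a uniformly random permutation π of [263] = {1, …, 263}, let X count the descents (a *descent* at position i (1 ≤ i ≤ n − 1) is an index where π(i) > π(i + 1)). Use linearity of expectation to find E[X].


Write X = Σ X_I over i = 1, …, 262, with X_I the indicator of one descent.
There are 262 indicators.
For each fixed i, the pair (π(i), π(i+1)) is a uniformly random ordered pair of distinct values from {1, …, 263}; by symmetry P[π(i) > π(i+1)] = 1/2.
By linearity: E[X] = 262 · (1/2) = (263 − 1) · (1/2) = 131 ≈ 131.000000.

E[X] = 131 = 131.000000.


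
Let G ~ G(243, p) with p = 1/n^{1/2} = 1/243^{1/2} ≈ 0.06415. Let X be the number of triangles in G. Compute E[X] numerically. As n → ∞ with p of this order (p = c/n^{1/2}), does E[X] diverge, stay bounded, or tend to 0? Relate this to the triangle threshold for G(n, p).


Number of potential triangles: C(243, 3) = 2362041.
Each occurs with probability p³ ≈ (0.06415)³ ≈ 2.6399189e-04.
By linearity: E[X] = C(243, 3)·p³ ≈ 2362041 · 2.6399189e-04 ≈ 623.55967.
Since α = 1/2 < 1, p = c/n^{1/2} ≫ 1/n is above the triangle threshold p ~ 1/n. Asymptotically E[X] ~ (c³/6)·n^{3(1−α)} = (1³/6)·n^{1.5} → ∞; triangles are abundant w.h.p.

E[X] ≈ 623.55967; in regime p = Θ(1/n^{1/2}) E[X] diverges (above the triangle threshold p ~ 1/n).
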